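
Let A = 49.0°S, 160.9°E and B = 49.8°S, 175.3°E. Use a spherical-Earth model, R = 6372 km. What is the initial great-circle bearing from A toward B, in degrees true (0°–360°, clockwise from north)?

N = sin Δλ·cos φ₂ = +0.1605;  D = cos φ₁ sin φ₂ − sin φ₁ cos φ₂ cos Δλ = -0.0293
initial course = atan2(N, D) = 100.33°

100.3°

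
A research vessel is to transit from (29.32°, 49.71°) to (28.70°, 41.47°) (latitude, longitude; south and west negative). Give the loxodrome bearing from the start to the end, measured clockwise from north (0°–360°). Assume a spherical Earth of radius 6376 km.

Meridional parts: M(φ₁)=+0.5356, M(φ₂)=+0.5233 → ΔM = -0.0124;  Δλ = -0.1438 rad
tan C = Δλ / ΔM = +11.6228 → C = 265.08°

265.1°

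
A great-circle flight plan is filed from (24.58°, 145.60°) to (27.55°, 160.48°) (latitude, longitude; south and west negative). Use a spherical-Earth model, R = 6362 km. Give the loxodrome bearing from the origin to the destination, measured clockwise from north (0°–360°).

Meridional parts: M(φ₁)=+0.4428, M(φ₂)=+0.5005 → ΔM = +0.0577;  Δλ = +0.2597 rad
tan C = Δλ / ΔM = +4.4998 → C = 77.47°

77.5°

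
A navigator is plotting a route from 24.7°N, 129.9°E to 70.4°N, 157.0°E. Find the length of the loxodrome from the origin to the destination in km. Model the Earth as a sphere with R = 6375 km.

Rhumb course C = atan2(Δλ, Δψ) with Δψ = ln[tan(π/4+φ₂/2)/tan(π/4+φ₁/2)] = +1.3109, Δλ = +0.4730 → C = 19.84°
d = R·|Δφ| / |cos C| = 6375·0.79762 / 0.94065 = 5406 km

5406 km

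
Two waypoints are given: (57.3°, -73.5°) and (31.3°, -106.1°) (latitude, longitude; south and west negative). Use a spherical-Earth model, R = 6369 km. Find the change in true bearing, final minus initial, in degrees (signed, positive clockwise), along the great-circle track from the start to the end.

-23.7°

At departure: θ₁ = atan2(sin Δλ cos φ₂, cos φ₁ sin φ₂ − sin φ₁ cos φ₂ cos Δλ) = 234.77°
At arrival: θ₂ = atan2(sin Δλ cos φ₁, −cos φ₂ sin φ₁ + sin φ₂ cos φ₁ cos Δλ) = 211.10°
Δθ = θ₂ − θ₁ = -23.7°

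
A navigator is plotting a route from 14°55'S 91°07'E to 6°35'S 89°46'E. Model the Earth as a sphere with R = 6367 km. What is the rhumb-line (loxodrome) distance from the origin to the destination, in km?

Rhumb course C = atan2(Δλ, Δψ) with Δψ = ln[tan(π/4+φ₂/2)/tan(π/4+φ₁/2)] = +0.1482, Δλ = -0.0236 → C = 350.97°
d = R·|Δφ| / |cos C| = 6367·0.14544 / 0.98759 = 938 km

938 km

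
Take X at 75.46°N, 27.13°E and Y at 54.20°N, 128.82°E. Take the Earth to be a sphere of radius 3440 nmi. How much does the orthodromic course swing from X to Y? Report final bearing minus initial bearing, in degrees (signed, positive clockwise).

+97.0°

Initial bearing θ₁ = atan2(sin Δλ cos φ₂, cos φ₁ sin φ₂ − sin φ₁ cos φ₂ cos Δλ) = 60.94°
Final bearing θ₂ = (initial bearing from the destination back to the start) + 180° = 157.97°
Δθ = θ₂ − θ₁ = +97.0°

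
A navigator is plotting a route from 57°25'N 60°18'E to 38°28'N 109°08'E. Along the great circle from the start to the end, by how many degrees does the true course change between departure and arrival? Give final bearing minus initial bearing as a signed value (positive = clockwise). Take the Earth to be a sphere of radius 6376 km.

+37.7°

Initial bearing θ₁ = atan2(sin Δλ cos φ₂, cos φ₁ sin φ₂ − sin φ₁ cos φ₂ cos Δλ) = 99.56°
Final bearing θ₂ = (initial bearing from the destination back to the start) + 180° = 137.29°
Δθ = θ₂ − θ₁ = +37.7°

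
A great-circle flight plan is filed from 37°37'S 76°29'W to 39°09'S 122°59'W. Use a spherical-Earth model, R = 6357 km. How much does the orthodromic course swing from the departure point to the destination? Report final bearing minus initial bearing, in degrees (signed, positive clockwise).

At departure: θ₁ = atan2(sin Δλ cos φ₂, cos φ₁ sin φ₂ − sin φ₁ cos φ₂ cos Δλ) = 252.79°
At arrival: θ₂ = atan2(sin Δλ cos φ₁, −cos φ₂ sin φ₁ + sin φ₂ cos φ₁ cos Δλ) = 282.66°
Δθ = θ₂ − θ₁ = +29.9°

+29.9°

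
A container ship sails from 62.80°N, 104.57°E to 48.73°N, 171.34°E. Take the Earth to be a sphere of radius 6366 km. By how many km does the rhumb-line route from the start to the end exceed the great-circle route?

Great circle: cos σ = sin φ₁ sin φ₂ + cos φ₁ cos φ₂ cos Δλ,  σ = 0.6642 rad → d_gc = 4228.3 km
Rhumb line: Δψ = -0.4425, q = Δφ/Δψ = 0.5550, d_rh = R√(Δφ²+q²Δλ²) = 4404.0 km
Excess = 4404.0 − 4228.3 = 175.7 ≈ 176 km

176 km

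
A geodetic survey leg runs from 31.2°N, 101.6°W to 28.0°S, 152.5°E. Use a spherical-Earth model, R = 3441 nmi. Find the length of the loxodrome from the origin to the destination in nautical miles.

Δψ = ln[tan(π/4+φ₂/2)/tan(π/4+φ₁/2)] = -1.0830;  Δφ = -1.0332 rad,  Δλ = -1.8483 rad
q = Δφ/Δψ = 0.9540
d = R·√(Δφ² + q²Δλ²) = 3441·2.04374 = 7033 nmi

7033 nmi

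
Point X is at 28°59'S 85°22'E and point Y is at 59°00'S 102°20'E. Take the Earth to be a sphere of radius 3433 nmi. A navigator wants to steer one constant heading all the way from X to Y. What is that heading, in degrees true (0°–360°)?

Meridional parts: M(φ₁)=-0.5289, M(φ₂)=-1.2826 → ΔM = -0.7536;  Δλ = +0.2961 rad
tan C = Δλ / ΔM = -0.3929 → C = 158.55°

158.5°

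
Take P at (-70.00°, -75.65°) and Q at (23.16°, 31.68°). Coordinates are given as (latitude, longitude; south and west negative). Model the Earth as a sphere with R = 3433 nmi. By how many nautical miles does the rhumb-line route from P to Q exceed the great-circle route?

356 nmi

Great circle: cos σ = sin φ₁ sin φ₂ + cos φ₁ cos φ₂ cos Δλ,  σ = 2.0525 rad → d_gc = 7046.1 nmi
Rhumb line: Δψ = +2.1511, q = Δφ/Δψ = 0.7559, d_rh = R√(Δφ²+q²Δλ²) = 7401.7 nmi
Excess = 7401.7 − 7046.1 = 355.6 ≈ 356 nmi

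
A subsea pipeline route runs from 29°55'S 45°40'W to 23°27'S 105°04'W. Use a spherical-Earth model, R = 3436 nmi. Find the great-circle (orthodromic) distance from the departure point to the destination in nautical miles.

Haversine: a = sin²(Δφ/2)+cos φ₁ cos φ₂ sin²(Δλ/2) = 0.19838;  σ = 2·atan2(√a,√(1−a))
σ = 52.897° → d = Rσ = 3436·0.92323 = 3172 nmi

3172 nmi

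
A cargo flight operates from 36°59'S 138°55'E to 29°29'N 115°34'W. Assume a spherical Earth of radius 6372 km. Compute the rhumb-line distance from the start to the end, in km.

Rhumb course C = atan2(Δλ, Δψ) with Δψ = ln[tan(π/4+φ₂/2)/tan(π/4+φ₁/2)] = +1.2345, Δλ = +1.8416 → C = 56.16°
d = R·|Δφ| / |cos C| = 6372·1.16006 / 0.55682 = 13275 km

13275 km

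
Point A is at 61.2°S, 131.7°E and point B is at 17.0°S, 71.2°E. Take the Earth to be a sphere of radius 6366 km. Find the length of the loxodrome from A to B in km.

Δψ = ln[tan(π/4+φ₂/2)/tan(π/4+φ₁/2)] = +1.0585;  Δφ = +0.7714 rad,  Δλ = -1.0559 rad
q = Δφ/Δψ = 0.7288
d = R·√(Δφ² + q²Δλ²) = 6366·1.08966 = 6937 km

6937 km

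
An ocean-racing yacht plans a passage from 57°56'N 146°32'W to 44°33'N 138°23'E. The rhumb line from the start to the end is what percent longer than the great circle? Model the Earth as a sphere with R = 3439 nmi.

Great circle: σ = 0.8067 rad → d_gc = Rσ = 2774.2 nmi
Rhumb: Δφ = -0.2336, Δλ = -1.3105, Δψ = -0.3767, q = Δφ/Δψ = 0.6201 → d_rh = R√(Δφ²+q²Δλ²) = 2907.9 nmi
Excess = (2907.9 − 2774.2) / 2774.2 = 133.7 / 2774.2 = 4.82% ≈ 4.8%

4.8%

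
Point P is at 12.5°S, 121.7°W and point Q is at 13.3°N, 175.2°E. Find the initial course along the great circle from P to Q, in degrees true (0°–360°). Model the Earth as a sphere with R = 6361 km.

290.2°

θ = atan2( sin Δλ·cos φ₂ ,  cos φ₁ sin φ₂ − sin φ₁ cos φ₂ cos Δλ )
  = atan2(-0.8679, +0.3199) = 290.23°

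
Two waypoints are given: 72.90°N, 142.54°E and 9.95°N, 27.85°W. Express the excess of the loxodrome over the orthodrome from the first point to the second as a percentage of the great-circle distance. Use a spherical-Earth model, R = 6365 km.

29.7%

Great circle: σ = 1.6915 rad → d_gc = Rσ = 10766.3 km
Rhumb: Δφ = -1.0987, Δλ = -2.9739, Δψ = -1.7203, q = Δφ/Δψ = 0.6387 → d_rh = R√(Δφ²+q²Δλ²) = 13965.9 km
Excess = (13965.9 − 10766.3) / 10766.3 = 3199.6 / 10766.3 = 29.72% ≈ 29.7%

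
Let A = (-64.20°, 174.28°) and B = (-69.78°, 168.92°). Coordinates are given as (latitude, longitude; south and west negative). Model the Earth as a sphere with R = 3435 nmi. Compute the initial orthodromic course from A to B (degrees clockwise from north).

θ = atan2( sin Δλ·cos φ₂ ,  cos φ₁ sin φ₂ − sin φ₁ cos φ₂ cos Δλ )
  = atan2(-0.0323, -0.0986) = 198.13°

198.1°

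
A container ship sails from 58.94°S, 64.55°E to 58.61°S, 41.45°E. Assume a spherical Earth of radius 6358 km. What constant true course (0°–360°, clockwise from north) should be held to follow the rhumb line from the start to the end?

Δψ = ln[tan(π/4+φ₂/2)/tan(π/4+φ₁/2)] = +0.0111
Δλ = -0.4032 rad (taken the short way round)
course = atan2(Δλ, Δψ) = 271.58°

271.6°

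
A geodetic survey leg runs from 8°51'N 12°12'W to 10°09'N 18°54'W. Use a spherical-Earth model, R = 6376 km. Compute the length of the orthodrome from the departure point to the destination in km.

749 km

cos σ = sin φ₁ sin φ₂ + cos φ₁ cos φ₂ cos Δλ
      = sin(8.85°)sin(10.15°) + cos(8.85°)cos(10.15°)cos(-6.70°) = 0.9931
σ = 6.735° → d = Rσ = 6376·0.11754 = 749 km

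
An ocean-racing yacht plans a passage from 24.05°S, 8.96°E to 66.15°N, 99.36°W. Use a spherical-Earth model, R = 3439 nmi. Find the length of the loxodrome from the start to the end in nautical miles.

7472 nmi

Δψ = ln[tan(π/4+φ₂/2)/tan(π/4+φ₁/2)] = +1.9877;  Δφ = +1.5743 rad,  Δλ = -1.8905 rad
q = Δφ/Δψ = 0.7920
d = R·√(Δφ² + q²Δλ²) = 3439·2.17267 = 7472 nmi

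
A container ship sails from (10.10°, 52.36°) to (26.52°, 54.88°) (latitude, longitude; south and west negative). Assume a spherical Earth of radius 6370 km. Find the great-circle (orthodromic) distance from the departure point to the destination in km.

1845 km

Haversine: a = sin²(Δφ/2)+cos φ₁ cos φ₂ sin²(Δλ/2) = 0.02082;  σ = 2·atan2(√a,√(1−a))
σ = 16.592° → d = Rσ = 6370·0.28958 = 1845 km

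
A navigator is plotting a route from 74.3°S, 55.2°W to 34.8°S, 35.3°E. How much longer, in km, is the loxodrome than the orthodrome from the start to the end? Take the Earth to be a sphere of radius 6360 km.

493 km

Great circle: cos σ = sin φ₁ sin φ₂ + cos φ₁ cos φ₂ cos Δλ,  σ = 0.9914 rad → d_gc = 6305.6 km
Rhumb line: Δψ = +1.3328, q = Δφ/Δψ = 0.5172, d_rh = R√(Δφ²+q²Δλ²) = 6798.8 km
Excess = 6798.8 − 6305.6 = 493.2 ≈ 493 km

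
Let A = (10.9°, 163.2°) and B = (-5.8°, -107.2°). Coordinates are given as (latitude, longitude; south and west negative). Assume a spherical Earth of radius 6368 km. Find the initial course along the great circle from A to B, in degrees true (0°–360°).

θ = atan2( sin Δλ·cos φ₂ ,  cos φ₁ sin φ₂ − sin φ₁ cos φ₂ cos Δλ )
  = atan2(+0.9949, -0.1005) = 95.77°

95.8°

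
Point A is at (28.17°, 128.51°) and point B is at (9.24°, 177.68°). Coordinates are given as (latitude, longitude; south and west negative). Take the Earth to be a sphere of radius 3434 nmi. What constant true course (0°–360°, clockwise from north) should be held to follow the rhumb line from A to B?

112.2°

Meridional parts: M(φ₁)=+0.5128, M(φ₂)=+0.1620 → ΔM = -0.3508;  Δλ = +0.8582 rad
tan C = Δλ / ΔM = -2.4465 → C = 112.23°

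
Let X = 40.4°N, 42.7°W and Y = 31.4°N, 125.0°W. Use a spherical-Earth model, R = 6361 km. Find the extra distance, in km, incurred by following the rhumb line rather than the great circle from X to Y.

Great circle: cos σ = sin φ₁ sin φ₂ + cos φ₁ cos φ₂ cos Δλ,  σ = 1.1321 rad → d_gc = 7201.2 km
Rhumb line: Δψ = -0.1943, q = Δφ/Δψ = 0.8083, d_rh = R√(Δφ²+q²Δλ²) = 7453.0 km
Excess = 7453.0 − 7201.2 = 251.8 ≈ 252 km

252 km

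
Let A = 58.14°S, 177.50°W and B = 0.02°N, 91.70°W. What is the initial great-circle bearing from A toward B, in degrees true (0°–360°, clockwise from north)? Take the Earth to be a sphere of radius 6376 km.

N = sin Δλ·cos φ₂ = +0.9973;  D = cos φ₁ sin φ₂ − sin φ₁ cos φ₂ cos Δλ = +0.0624
initial course = atan2(N, D) = 86.42°

86.4°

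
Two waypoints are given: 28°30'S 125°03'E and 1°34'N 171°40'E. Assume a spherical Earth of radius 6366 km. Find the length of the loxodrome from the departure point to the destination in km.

5990 km

Δψ = ln[tan(π/4+φ₂/2)/tan(π/4+φ₁/2)] = +0.5466;  Δφ = +0.5248 rad,  Δλ = +0.8136 rad
q = Δφ/Δψ = 0.9600
d = R·√(Δφ² + q²Δλ²) = 6366·0.94096 = 5990 km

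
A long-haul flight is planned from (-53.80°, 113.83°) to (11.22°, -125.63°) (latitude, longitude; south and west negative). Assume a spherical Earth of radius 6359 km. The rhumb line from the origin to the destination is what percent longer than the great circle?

Great circle: σ = 2.0391 rad → d_gc = Rσ = 12966.8 km
Rhumb: Δφ = +1.1348, Δλ = +2.1038, Δψ = +1.3153, q = Δφ/Δψ = 0.8628 → d_rh = R√(Δφ²+q²Δλ²) = 13612.3 km
Excess = (13612.3 − 12966.8) / 12966.8 = 645.5 / 12966.8 = 4.98% ≈ 5.0%

5.0%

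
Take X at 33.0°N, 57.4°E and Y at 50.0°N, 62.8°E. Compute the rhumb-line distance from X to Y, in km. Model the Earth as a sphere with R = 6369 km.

Rhumb course C = atan2(Δλ, Δψ) with Δψ = ln[tan(π/4+φ₂/2)/tan(π/4+φ₁/2)] = +0.4000, Δλ = +0.0942 → C = 13.26°
d = R·|Δφ| / |cos C| = 6369·0.29671 / 0.97334 = 1941 km

1941 km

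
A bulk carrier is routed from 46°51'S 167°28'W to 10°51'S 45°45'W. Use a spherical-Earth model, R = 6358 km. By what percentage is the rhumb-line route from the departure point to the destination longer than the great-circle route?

7.2%

Great circle: σ = 1.7883 rad → d_gc = Rσ = 11370.0 km
Rhumb: Δφ = +0.6283, Δλ = +2.1244, Δψ = +0.7373, q = Δφ/Δψ = 0.8522 → d_rh = R√(Δφ²+q²Δλ²) = 12183.9 km
Excess = (12183.9 − 11370.0) / 11370.0 = 813.9 / 11370.0 = 7.16% ≈ 7.2%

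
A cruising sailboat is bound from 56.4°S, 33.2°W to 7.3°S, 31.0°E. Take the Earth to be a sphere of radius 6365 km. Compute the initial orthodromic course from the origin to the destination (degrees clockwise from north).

72.1°

θ = atan2( sin Δλ·cos φ₂ ,  cos φ₁ sin φ₂ − sin φ₁ cos φ₂ cos Δλ )
  = atan2(+0.8930, +0.2893) = 72.05°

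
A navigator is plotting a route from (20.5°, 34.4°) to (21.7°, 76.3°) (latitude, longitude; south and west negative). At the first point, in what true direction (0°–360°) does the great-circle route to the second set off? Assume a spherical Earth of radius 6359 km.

80.5°

θ = atan2( sin Δλ·cos φ₂ ,  cos φ₁ sin φ₂ − sin φ₁ cos φ₂ cos Δλ )
  = atan2(+0.6205, +0.1041) = 80.47°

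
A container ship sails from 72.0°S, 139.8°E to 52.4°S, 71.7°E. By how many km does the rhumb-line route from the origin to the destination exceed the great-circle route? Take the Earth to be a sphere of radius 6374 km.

187 km

Great circle: cos σ = sin φ₁ sin φ₂ + cos φ₁ cos φ₂ cos Δλ,  σ = 0.6026 rad → d_gc = 3841.3 km
Rhumb line: Δψ = +0.7652, q = Δφ/Δψ = 0.4471, d_rh = R√(Δφ²+q²Δλ²) = 4028.1 km
Excess = 4028.1 − 3841.3 = 186.8 ≈ 187 km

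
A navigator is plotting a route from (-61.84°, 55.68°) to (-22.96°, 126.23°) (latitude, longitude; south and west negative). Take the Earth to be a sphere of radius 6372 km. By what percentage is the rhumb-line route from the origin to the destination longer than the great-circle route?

3.3%

Great circle: σ = 1.0603 rad → d_gc = Rσ = 6756.2 km
Rhumb: Δφ = +0.6786, Δλ = +1.2313, Δψ = +0.9711, q = Δφ/Δψ = 0.6987 → d_rh = R√(Δφ²+q²Δλ²) = 6982.3 km
Excess = (6982.3 − 6756.2) / 6756.2 = 226.1 / 6756.2 = 3.347% ≈ 3.3%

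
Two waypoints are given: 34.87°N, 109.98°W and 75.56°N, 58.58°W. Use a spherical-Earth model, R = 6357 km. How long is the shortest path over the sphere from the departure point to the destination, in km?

Haversine: a = sin²(Δφ/2)+cos φ₁ cos φ₂ sin²(Δλ/2) = 0.15935;  σ = 2·atan2(√a,√(1−a))
σ = 47.055° → d = Rσ = 6357·0.82126 = 5221 km

5221 km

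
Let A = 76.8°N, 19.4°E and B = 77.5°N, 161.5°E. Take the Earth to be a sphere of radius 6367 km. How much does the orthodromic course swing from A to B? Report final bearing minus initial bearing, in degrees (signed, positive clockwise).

+141.2°

Initial bearing θ₁ = atan2(sin Δλ cos φ₂, cos φ₁ sin φ₂ − sin φ₁ cos φ₂ cos Δλ) = 18.86°
Final bearing θ₂ = (initial bearing from the destination back to the start) + 180° = 160.06°
Δθ = θ₂ − θ₁ = +141.2°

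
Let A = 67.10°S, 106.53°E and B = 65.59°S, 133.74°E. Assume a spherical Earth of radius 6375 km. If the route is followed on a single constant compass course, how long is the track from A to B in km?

1226 km

Rhumb course C = atan2(Δλ, Δψ) with Δψ = ln[tan(π/4+φ₂/2)/tan(π/4+φ₁/2)] = +0.0657, Δλ = +0.4749 → C = 82.12°
d = R·|Δφ| / |cos C| = 6375·0.02635 / 0.13705 = 1226 km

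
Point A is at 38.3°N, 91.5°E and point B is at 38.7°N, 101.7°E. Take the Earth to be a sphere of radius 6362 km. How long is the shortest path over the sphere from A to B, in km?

cos σ = sin φ₁ sin φ₂ + cos φ₁ cos φ₂ cos Δλ
      = sin(38.30°)sin(38.70°) + cos(38.30°)cos(38.70°)cos(10.20°) = 0.9903
σ = 7.988° → d = Rσ = 6362·0.13943 = 887 km

887 km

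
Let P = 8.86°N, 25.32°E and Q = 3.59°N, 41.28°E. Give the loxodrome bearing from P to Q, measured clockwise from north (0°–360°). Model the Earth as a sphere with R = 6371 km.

108.4°

Δψ = ln[tan(π/4+φ₂/2)/tan(π/4+φ₁/2)] = -0.0926
Δλ = +0.2786 rad (taken the short way round)
course = atan2(Δλ, Δψ) = 108.38°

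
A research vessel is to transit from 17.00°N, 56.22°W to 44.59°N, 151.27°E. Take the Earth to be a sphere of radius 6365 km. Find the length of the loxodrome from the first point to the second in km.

14634 km

Δψ = ln[tan(π/4+φ₂/2)/tan(π/4+φ₁/2)] = +0.5701;  Δφ = +0.4815 rad,  Δλ = -2.6618 rad
q = Δφ/Δψ = 0.8446
d = R·√(Δφ² + q²Δλ²) = 6365·2.29916 = 14634 km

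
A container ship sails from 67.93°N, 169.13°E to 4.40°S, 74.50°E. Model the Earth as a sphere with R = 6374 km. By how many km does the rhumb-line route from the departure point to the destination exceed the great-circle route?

523 km

Great circle: cos σ = sin φ₁ sin φ₂ + cos φ₁ cos φ₂ cos Δλ,  σ = 1.6723 rad → d_gc = 10659.3 km
Rhumb line: Δψ = -1.7116, q = Δφ/Δψ = 0.7376, d_rh = R√(Δφ²+q²Δλ²) = 11182.0 km
Excess = 11182.0 − 10659.3 = 522.7 ≈ 523 km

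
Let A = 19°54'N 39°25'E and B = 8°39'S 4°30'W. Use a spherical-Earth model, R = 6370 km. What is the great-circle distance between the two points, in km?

5759 km

Haversine: a = sin²(Δφ/2)+cos φ₁ cos φ₂ sin²(Δλ/2) = 0.19078;  σ = 2·atan2(√a,√(1−a))
σ = 51.798° → d = Rσ = 6370·0.90404 = 5759 km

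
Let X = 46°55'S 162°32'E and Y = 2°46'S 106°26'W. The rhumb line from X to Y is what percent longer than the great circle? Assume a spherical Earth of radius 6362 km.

Great circle: σ = 1.5478 rad → d_gc = Rσ = 9847.4 km
Rhumb: Δφ = +0.7706, Δλ = +1.5888, Δψ = +0.8812, q = Δφ/Δψ = 0.8745 → d_rh = R√(Δφ²+q²Δλ²) = 10107.5 km
Excess = (10107.5 − 9847.4) / 9847.4 = 260.1 / 9847.4 = 2.64% ≈ 2.6%

2.6%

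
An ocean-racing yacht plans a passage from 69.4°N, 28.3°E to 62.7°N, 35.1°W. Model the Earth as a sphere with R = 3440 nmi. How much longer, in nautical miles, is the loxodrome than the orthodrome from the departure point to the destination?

68 nmi

Great circle: cos σ = sin φ₁ sin φ₂ + cos φ₁ cos φ₂ cos Δλ,  σ = 0.4416 rad → d_gc = 1519.2 nmi
Rhumb line: Δψ = -0.2899, q = Δφ/Δψ = 0.4033, d_rh = R√(Δφ²+q²Δλ²) = 1587.2 nmi
Excess = 1587.2 − 1519.2 = 68.0 ≈ 68 nmi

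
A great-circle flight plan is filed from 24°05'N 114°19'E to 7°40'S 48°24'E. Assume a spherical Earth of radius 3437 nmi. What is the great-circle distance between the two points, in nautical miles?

Haversine: a = sin²(Δφ/2)+cos φ₁ cos φ₂ sin²(Δλ/2) = 0.34261;  σ = 2·atan2(√a,√(1−a))
σ = 71.653° → d = Rσ = 3437·1.25058 = 4298 nmi

4298 nmi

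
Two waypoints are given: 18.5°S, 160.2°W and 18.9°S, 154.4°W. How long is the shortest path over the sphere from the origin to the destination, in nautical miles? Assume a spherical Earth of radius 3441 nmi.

Haversine: a = sin²(Δφ/2)+cos φ₁ cos φ₂ sin²(Δλ/2) = 0.00231;  σ = 2·atan2(√a,√(1−a))
σ = 5.508° → d = Rσ = 3441·0.09613 = 331 nmi

331 nmi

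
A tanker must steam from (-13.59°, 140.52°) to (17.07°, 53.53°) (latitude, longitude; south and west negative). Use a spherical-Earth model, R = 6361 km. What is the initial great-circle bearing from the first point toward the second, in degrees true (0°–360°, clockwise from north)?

287.3°

N = sin Δλ·cos φ₂ = -0.9546;  D = cos φ₁ sin φ₂ − sin φ₁ cos φ₂ cos Δλ = +0.2971
initial course = atan2(N, D) = 287.29°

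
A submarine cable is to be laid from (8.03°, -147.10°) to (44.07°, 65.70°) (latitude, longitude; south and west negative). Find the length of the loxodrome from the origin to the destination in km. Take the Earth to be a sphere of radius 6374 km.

Δψ = ln[tan(π/4+φ₂/2)/tan(π/4+φ₁/2)] = +0.7180;  Δφ = +0.6290 rad,  Δλ = -2.5691 rad
q = Δφ/Δψ = 0.8761
d = R·√(Δφ² + q²Δλ²) = 6374·2.33700 = 14896 km

14896 km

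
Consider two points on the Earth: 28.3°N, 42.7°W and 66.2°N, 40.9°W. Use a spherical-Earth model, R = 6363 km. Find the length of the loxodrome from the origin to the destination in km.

Δψ = ln[tan(π/4+φ₂/2)/tan(π/4+φ₁/2)] = +1.0418;  Δφ = +0.6615 rad,  Δλ = +0.0314 rad
q = Δφ/Δψ = 0.6349
d = R·√(Δφ² + q²Δλ²) = 6363·0.66178 = 4211 km

4211 km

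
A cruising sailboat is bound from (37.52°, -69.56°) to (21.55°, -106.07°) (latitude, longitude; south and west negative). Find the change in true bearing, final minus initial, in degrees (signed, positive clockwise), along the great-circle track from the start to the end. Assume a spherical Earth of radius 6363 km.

-18.6°

Initial bearing θ₁ = atan2(sin Δλ cos φ₂, cos φ₁ sin φ₂ − sin φ₁ cos φ₂ cos Δλ) = 253.50°
Final bearing θ₂ = (initial bearing from the destination back to the start) + 180° = 234.85°
Δθ = θ₂ − θ₁ = -18.6°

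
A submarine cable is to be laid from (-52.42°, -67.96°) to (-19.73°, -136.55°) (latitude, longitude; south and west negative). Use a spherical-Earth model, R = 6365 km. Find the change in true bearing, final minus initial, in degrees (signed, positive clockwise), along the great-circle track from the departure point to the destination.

+45.4°

Initial bearing θ₁ = atan2(sin Δλ cos φ₂, cos φ₁ sin φ₂ − sin φ₁ cos φ₂ cos Δλ) = 274.33°
Final bearing θ₂ = (initial bearing from the destination back to the start) + 180° = 319.76°
Δθ = θ₂ − θ₁ = +45.4°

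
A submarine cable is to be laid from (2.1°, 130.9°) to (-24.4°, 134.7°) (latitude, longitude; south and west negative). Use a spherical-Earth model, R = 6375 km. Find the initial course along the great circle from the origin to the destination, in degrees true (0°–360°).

172.3°

N = sin Δλ·cos φ₂ = +0.0604;  D = cos φ₁ sin φ₂ − sin φ₁ cos φ₂ cos Δλ = -0.4461
initial course = atan2(N, D) = 172.30°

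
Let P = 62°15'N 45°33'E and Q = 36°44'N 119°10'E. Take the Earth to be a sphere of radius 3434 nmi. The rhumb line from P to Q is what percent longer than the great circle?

4.4%

Great circle: σ = 0.8834 rad → d_gc = Rσ = 3033.5 nmi
Rhumb: Δφ = -0.4453, Δλ = +1.2849, Δψ = -0.7081, q = Δφ/Δψ = 0.6289 → d_rh = R√(Δφ²+q²Δλ²) = 3168.3 nmi
Excess = (3168.3 − 3033.5) / 3033.5 = 134.8 / 3033.5 = 4.44% ≈ 4.4%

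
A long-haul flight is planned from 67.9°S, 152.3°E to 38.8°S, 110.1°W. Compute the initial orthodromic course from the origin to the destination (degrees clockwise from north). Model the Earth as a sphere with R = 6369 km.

N = sin Δλ·cos φ₂ = +0.7725;  D = cos φ₁ sin φ₂ − sin φ₁ cos φ₂ cos Δλ = -0.3312
initial course = atan2(N, D) = 113.21°

113.2°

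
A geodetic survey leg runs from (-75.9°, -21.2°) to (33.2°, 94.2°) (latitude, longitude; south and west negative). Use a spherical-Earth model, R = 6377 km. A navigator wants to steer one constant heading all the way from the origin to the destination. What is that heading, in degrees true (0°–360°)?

Δψ = ln[tan(π/4+φ₂/2)/tan(π/4+φ₁/2)] = +2.7050
Δλ = +2.0141 rad (taken the short way round)
course = atan2(Δλ, Δψ) = 36.67°

36.7°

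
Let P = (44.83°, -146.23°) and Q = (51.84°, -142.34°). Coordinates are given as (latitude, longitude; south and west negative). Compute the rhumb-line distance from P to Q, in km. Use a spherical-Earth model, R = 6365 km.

Rhumb course C = atan2(Δλ, Δψ) with Δψ = ln[tan(π/4+φ₂/2)/tan(π/4+φ₁/2)] = +0.1845, Δλ = +0.0679 → C = 20.21°
d = R·|Δφ| / |cos C| = 6365·0.12235 / 0.93845 = 830 km

830 km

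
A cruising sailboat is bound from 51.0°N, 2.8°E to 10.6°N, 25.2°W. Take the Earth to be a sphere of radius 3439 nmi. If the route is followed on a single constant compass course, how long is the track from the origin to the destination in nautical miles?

2795 nmi

Δψ = ln[tan(π/4+φ₂/2)/tan(π/4+φ₁/2)] = -0.8521;  Δφ = -0.7051 rad,  Δλ = -0.4887 rad
q = Δφ/Δψ = 0.8275
d = R·√(Δφ² + q²Δλ²) = 3439·0.81286 = 2795 nmi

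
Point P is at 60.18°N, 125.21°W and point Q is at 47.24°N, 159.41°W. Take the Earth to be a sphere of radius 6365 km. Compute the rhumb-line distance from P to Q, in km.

Δψ = ln[tan(π/4+φ₂/2)/tan(π/4+φ₁/2)] = -0.3855;  Δφ = -0.2258 rad,  Δλ = -0.5969 rad
q = Δφ/Δψ = 0.5859
d = R·√(Δφ² + q²Δλ²) = 6365·0.41631 = 2650 km

2650 km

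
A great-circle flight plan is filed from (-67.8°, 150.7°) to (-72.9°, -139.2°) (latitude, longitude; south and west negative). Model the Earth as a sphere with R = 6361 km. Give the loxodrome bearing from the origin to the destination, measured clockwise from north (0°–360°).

Meridional parts: M(φ₁)=-1.6287, M(φ₂)=-1.8948 → ΔM = -0.2662;  Δλ = +1.2235 rad
tan C = Δλ / ΔM = -4.5965 → C = 102.27°

102.3°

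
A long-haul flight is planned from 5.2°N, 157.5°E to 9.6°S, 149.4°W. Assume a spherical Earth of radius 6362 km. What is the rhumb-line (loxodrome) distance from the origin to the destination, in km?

6101 km

Rhumb course C = atan2(Δλ, Δψ) with Δψ = ln[tan(π/4+φ₂/2)/tan(π/4+φ₁/2)] = -0.2592, Δλ = +0.9268 → C = 105.63°
d = R·|Δφ| / |cos C| = 6362·0.25831 / 0.26937 = 6101 km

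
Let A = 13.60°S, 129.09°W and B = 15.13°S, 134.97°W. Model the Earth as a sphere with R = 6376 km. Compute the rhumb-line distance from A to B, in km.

656 km

Δψ = ln[tan(π/4+φ₂/2)/tan(π/4+φ₁/2)] = -0.0276;  Δφ = -0.0267 rad,  Δλ = -0.1026 rad
q = Δφ/Δψ = 0.9687
d = R·√(Δφ² + q²Δλ²) = 6376·0.10294 = 656 km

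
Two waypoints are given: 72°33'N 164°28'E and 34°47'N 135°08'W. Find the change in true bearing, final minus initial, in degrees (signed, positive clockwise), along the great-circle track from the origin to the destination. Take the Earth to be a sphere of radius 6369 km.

Initial bearing θ₁ = atan2(sin Δλ cos φ₂, cos φ₁ sin φ₂ − sin φ₁ cos φ₂ cos Δλ) = 106.82°
Final bearing θ₂ = (initial bearing from the destination back to the start) + 180° = 159.54°
Δθ = θ₂ − θ₁ = +52.7°

+52.7°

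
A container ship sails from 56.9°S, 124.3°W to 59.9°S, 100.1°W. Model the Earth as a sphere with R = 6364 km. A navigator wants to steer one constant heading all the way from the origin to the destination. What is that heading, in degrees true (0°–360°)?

Δψ = ln[tan(π/4+φ₂/2)/tan(π/4+φ₁/2)] = -0.1000
Δλ = +0.4224 rad (taken the short way round)
course = atan2(Δλ, Δψ) = 103.32°

103.3°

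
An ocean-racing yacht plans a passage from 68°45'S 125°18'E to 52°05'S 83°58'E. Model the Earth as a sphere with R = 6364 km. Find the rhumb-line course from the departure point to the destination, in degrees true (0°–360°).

Δψ = ln[tan(π/4+φ₂/2)/tan(π/4+φ₁/2)] = +0.6049
Δλ = -0.7214 rad (taken the short way round)
course = atan2(Δλ, Δψ) = 309.98°

310.0°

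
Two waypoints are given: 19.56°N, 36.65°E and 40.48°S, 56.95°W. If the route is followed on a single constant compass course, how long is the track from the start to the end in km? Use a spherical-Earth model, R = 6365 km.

Δψ = ln[tan(π/4+φ₂/2)/tan(π/4+φ₁/2)] = -1.1221;  Δφ = -1.0479 rad,  Δλ = -1.6336 rad
q = Δφ/Δψ = 0.9339
d = R·√(Δφ² + q²Δλ²) = 6365·1.85082 = 11780 km

11780 km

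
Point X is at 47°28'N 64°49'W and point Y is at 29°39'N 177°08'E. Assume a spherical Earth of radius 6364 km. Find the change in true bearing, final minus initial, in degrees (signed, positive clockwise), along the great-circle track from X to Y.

-92.9°

At departure: θ₁ = atan2(sin Δλ cos φ₂, cos φ₁ sin φ₂ − sin φ₁ cos φ₂ cos Δλ) = 309.65°
At arrival: θ₂ = atan2(sin Δλ cos φ₁, −cos φ₂ sin φ₁ + sin φ₂ cos φ₁ cos Δλ) = 216.79°
Δθ = θ₂ − θ₁ = -92.9°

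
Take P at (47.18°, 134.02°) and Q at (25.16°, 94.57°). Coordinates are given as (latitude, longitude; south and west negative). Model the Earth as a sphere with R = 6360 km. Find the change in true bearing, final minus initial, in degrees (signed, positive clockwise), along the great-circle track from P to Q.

-24.3°

At departure: θ₁ = atan2(sin Δλ cos φ₂, cos φ₁ sin φ₂ − sin φ₁ cos φ₂ cos Δλ) = 248.75°
At arrival: θ₂ = atan2(sin Δλ cos φ₁, −cos φ₂ sin φ₁ + sin φ₂ cos φ₁ cos Δλ) = 224.42°
Δθ = θ₂ − θ₁ = -24.3°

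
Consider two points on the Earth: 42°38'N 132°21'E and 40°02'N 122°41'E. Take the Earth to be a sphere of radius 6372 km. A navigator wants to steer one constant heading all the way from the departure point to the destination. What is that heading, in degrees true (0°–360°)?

250.3°

Δψ = ln[tan(π/4+φ₂/2)/tan(π/4+φ₁/2)] = -0.0604
Δλ = -0.1687 rad (taken the short way round)
course = atan2(Δλ, Δψ) = 250.29°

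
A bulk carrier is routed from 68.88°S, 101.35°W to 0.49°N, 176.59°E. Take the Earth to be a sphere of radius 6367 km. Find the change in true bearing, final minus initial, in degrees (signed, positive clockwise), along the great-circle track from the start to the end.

+61.5°

At departure: θ₁ = atan2(sin Δλ cos φ₂, cos φ₁ sin φ₂ − sin φ₁ cos φ₂ cos Δλ) = 277.59°
At arrival: θ₂ = atan2(sin Δλ cos φ₁, −cos φ₂ sin φ₁ + sin φ₂ cos φ₁ cos Δλ) = 339.07°
Δθ = θ₂ − θ₁ = +61.5°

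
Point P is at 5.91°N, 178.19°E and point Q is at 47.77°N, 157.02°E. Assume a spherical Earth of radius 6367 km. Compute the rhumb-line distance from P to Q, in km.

5074 km

Δψ = ln[tan(π/4+φ₂/2)/tan(π/4+φ₁/2)] = +0.8481;  Δφ = +0.7306 rad,  Δλ = -0.3695 rad
q = Δφ/Δψ = 0.8614
d = R·√(Δφ² + q²Δλ²) = 6367·0.79691 = 5074 km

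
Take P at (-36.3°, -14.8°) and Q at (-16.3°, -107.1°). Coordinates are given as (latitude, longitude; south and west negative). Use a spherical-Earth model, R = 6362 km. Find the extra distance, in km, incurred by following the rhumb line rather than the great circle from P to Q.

Great circle: cos σ = sin φ₁ sin φ₂ + cos φ₁ cos φ₂ cos Δλ,  σ = 1.4353 rad → d_gc = 9131.2 km
Rhumb line: Δψ = +0.3924, q = Δφ/Δψ = 0.8897, d_rh = R√(Δφ²+q²Δλ²) = 9384.6 km
Excess = 9384.6 − 9131.2 = 253.4 ≈ 253 km

253 km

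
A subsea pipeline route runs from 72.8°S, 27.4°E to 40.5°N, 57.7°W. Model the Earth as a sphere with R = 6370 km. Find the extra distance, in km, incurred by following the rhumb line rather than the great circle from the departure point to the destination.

308 km

Great circle: cos σ = sin φ₁ sin φ₂ + cos φ₁ cos φ₂ cos Δλ,  σ = 2.2158 rad → d_gc = 14114.6 km
Rhumb line: Δψ = +2.6633, q = Δφ/Δψ = 0.7425, d_rh = R√(Δφ²+q²Δλ²) = 14422.9 km
Excess = 14422.9 − 14114.6 = 308.3 ≈ 308 km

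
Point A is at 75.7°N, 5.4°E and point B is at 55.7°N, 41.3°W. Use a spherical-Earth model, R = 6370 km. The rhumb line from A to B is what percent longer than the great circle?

2.3%

Great circle: σ = 0.4602 rad → d_gc = Rσ = 2931.5 km
Rhumb: Δφ = -0.3491, Δλ = -0.8151, Δψ = -0.9002, q = Δφ/Δψ = 0.3878 → d_rh = R√(Δφ²+q²Δλ²) = 2999.6 km
Excess = (2999.6 − 2931.5) / 2931.5 = 68.1 / 2931.5 = 2.32% ≈ 2.3%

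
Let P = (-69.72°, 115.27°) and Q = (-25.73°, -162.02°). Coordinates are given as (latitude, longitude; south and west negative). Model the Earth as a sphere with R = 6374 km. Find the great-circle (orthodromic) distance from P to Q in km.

7060 km

cos σ = sin φ₁ sin φ₂ + cos φ₁ cos φ₂ cos Δλ
      = sin(-69.72°)sin(-25.73°) + cos(-69.72°)cos(-25.73°)cos(82.71°) = 0.4468
σ = 63.459° → d = Rσ = 6374·1.10757 = 7060 km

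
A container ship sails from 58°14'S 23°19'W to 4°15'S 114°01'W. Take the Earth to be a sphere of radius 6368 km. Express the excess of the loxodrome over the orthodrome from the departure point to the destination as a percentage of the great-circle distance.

4.0%

Great circle: σ = 1.5142 rad → d_gc = Rσ = 9642.3 km
Rhumb: Δφ = +0.9422, Δλ = -1.5830, Δψ = +1.1826, q = Δφ/Δψ = 0.7967 → d_rh = R√(Δφ²+q²Δλ²) = 10024.8 km
Excess = (10024.8 − 9642.3) / 9642.3 = 382.5 / 9642.3 = 3.97% ≈ 4.0%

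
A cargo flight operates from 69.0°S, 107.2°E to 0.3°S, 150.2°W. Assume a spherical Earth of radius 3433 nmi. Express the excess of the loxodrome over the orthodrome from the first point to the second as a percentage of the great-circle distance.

Great circle: σ = 1.6441 rad → d_gc = Rσ = 5644.4 nmi
Rhumb: Δφ = +1.1990, Δλ = +1.7907, Δψ = +1.6803, q = Δφ/Δψ = 0.7136 → d_rh = R√(Δφ²+q²Δλ²) = 6015.6 nmi
Excess = (6015.6 − 5644.4) / 5644.4 = 371.2 / 5644.4 = 6.58% ≈ 6.6%

6.6%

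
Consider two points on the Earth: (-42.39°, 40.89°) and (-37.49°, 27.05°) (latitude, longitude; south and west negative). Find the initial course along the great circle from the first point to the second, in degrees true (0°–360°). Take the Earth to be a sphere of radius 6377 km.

290.2°

θ = atan2( sin Δλ·cos φ₂ ,  cos φ₁ sin φ₂ − sin φ₁ cos φ₂ cos Δλ )
  = atan2(-0.1898, +0.0699) = 290.21°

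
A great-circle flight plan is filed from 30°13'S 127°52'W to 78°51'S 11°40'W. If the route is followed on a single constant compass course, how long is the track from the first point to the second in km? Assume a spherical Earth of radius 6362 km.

8204 km

Rhumb course C = atan2(Δλ, Δψ) with Δψ = ln[tan(π/4+φ₂/2)/tan(π/4+φ₁/2)] = -1.7731, Δλ = +2.0281 → C = 131.16°
d = R·|Δφ| / |cos C| = 6362·0.84881 / 0.65820 = 8204 km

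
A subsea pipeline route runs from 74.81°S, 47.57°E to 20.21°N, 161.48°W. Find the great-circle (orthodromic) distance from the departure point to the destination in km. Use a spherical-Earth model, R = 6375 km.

Haversine: a = sin²(Δφ/2)+cos φ₁ cos φ₂ sin²(Δλ/2) = 0.77417;  σ = 2·atan2(√a,√(1−a))
σ = 123.254° → d = Rσ = 6375·2.15118 = 13714 km

13714 km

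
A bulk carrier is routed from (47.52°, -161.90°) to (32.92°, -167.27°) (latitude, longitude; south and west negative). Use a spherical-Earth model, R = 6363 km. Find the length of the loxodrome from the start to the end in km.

1683 km

Δψ = ln[tan(π/4+φ₂/2)/tan(π/4+φ₁/2)] = -0.3359;  Δφ = -0.2548 rad,  Δλ = -0.0937 rad
q = Δφ/Δψ = 0.7585
d = R·√(Δφ² + q²Δλ²) = 6363·0.26455 = 1683 km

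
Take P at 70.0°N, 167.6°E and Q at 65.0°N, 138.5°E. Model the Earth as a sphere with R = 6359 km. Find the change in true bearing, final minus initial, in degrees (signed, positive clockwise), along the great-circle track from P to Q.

-27.0°

Initial bearing θ₁ = atan2(sin Δλ cos φ₂, cos φ₁ sin φ₂ − sin φ₁ cos φ₂ cos Δλ) = 259.79°
Final bearing θ₂ = (initial bearing from the destination back to the start) + 180° = 232.79°
Δθ = θ₂ − θ₁ = -27.0°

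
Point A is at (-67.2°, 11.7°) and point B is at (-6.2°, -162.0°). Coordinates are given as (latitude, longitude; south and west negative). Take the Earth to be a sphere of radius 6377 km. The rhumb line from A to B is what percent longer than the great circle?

29.7%

Great circle: σ = 1.8581 rad → d_gc = Rσ = 11849.1 km
Rhumb: Δφ = +1.0647, Δλ = -3.0316, Δψ = +1.4929, q = Δφ/Δψ = 0.7132 → d_rh = R√(Δφ²+q²Δλ²) = 15368.2 km
Excess = (15368.2 − 11849.1) / 11849.1 = 3519.1 / 11849.1 = 29.70% ≈ 29.7%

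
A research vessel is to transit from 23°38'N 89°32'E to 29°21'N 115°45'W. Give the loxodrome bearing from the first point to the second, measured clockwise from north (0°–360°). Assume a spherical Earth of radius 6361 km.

87.6°

Δψ = ln[tan(π/4+φ₂/2)/tan(π/4+φ₁/2)] = +0.1115
Δλ = +2.7003 rad (taken the short way round)
course = atan2(Δλ, Δψ) = 87.63°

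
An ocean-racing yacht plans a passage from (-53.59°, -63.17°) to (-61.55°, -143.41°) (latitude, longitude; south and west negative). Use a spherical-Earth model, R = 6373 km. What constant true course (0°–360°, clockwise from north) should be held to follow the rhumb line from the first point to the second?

259.5°

Δψ = ln[tan(π/4+φ₂/2)/tan(π/4+φ₁/2)] = -0.2603
Δλ = -1.4005 rad (taken the short way round)
course = atan2(Δλ, Δψ) = 259.47°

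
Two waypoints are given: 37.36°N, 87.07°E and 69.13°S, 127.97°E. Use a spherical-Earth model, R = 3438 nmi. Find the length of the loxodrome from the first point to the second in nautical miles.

6667 nmi

Rhumb course C = atan2(Δλ, Δψ) with Δψ = ln[tan(π/4+φ₂/2)/tan(π/4+φ₁/2)] = -2.3958, Δλ = +0.7138 → C = 163.41°
d = R·|Δφ| / |cos C| = 3438·1.85860 / 0.95836 = 6667 nmi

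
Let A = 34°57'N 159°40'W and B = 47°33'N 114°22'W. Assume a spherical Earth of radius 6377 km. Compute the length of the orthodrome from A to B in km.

3976 km

cos σ = sin φ₁ sin φ₂ + cos φ₁ cos φ₂ cos Δλ
      = sin(34.95°)sin(47.55°) + cos(34.95°)cos(47.55°)cos(45.30°) = 0.8118
σ = 35.725° → d = Rσ = 6377·0.62352 = 3976 km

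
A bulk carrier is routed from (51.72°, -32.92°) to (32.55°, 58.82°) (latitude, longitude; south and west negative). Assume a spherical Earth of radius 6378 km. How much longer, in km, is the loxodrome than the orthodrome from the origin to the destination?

Great circle: cos σ = sin φ₁ sin φ₂ + cos φ₁ cos φ₂ cos Δλ,  σ = 1.1522 rad → d_gc = 7348.6 km
Rhumb line: Δψ = -0.4569, q = Δφ/Δψ = 0.7323, d_rh = R√(Δφ²+q²Δλ²) = 7777.3 km
Excess = 7777.3 − 7348.6 = 428.7 ≈ 429 km

429 km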